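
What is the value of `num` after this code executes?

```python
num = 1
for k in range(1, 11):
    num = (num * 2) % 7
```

Let's trace through this code step by step.

Initialize: num = 1
Entering loop: for k in range(1, 11):

After execution: num = 2
2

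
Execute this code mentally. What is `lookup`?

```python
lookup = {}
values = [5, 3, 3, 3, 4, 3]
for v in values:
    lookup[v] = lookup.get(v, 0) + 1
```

Let's trace through this code step by step.

Initialize: lookup = {}
Initialize: values = [5, 3, 3, 3, 4, 3]
Entering loop: for v in values:

After execution: lookup = {5: 1, 3: 4, 4: 1}
{5: 1, 3: 4, 4: 1}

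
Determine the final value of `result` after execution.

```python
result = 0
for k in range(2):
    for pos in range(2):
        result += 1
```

Let's trace through this code step by step.

Initialize: result = 0
Entering loop: for k in range(2):

After execution: result = 4
4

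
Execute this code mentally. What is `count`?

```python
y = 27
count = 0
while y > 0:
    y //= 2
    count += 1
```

Let's trace through this code step by step.

Initialize: y = 27
Initialize: count = 0
Entering loop: while y > 0:

After execution: count = 5
5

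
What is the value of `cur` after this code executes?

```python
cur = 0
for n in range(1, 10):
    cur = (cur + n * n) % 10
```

Let's trace through this code step by step.

Initialize: cur = 0
Entering loop: for n in range(1, 10):

After execution: cur = 5
5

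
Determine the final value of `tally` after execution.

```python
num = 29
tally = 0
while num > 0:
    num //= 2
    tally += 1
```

Let's trace through this code step by step.

Initialize: num = 29
Initialize: tally = 0
Entering loop: while num > 0:

After execution: tally = 5
5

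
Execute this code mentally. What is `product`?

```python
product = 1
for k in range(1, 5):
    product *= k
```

Let's trace through this code step by step.

Initialize: product = 1
Entering loop: for k in range(1, 5):

After execution: product = 24
24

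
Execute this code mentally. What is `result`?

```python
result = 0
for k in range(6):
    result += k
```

Let's trace through this code step by step.

Initialize: result = 0
Entering loop: for k in range(6):

After execution: result = 15
15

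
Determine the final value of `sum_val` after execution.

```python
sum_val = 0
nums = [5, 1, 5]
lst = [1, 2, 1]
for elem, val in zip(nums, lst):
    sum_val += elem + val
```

Let's trace through this code step by step.

Initialize: sum_val = 0
Initialize: nums = [5, 1, 5]
Initialize: lst = [1, 2, 1]
Entering loop: for elem, val in zip(nums, lst):

After execution: sum_val = 15
15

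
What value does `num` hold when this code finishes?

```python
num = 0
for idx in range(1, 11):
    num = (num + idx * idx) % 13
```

Let's trace through this code step by step.

Initialize: num = 0
Entering loop: for idx in range(1, 11):

After execution: num = 8
8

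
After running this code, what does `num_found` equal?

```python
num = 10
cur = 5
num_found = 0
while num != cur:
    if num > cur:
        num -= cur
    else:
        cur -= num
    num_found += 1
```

Let's trace through this code step by step.

Initialize: num = 10
Initialize: cur = 5
Initialize: num_found = 0
Entering loop: while num != cur:

After execution: num_found = 1
1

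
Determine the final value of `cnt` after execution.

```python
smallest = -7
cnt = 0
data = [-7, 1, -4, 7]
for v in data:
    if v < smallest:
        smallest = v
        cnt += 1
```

Let's trace through this code step by step.

Initialize: smallest = -7
Initialize: cnt = 0
Initialize: data = [-7, 1, -4, 7]
Entering loop: for v in data:

After execution: cnt = 0
0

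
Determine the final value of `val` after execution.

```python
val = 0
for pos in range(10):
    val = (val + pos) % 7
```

Let's trace through this code step by step.

Initialize: val = 0
Entering loop: for pos in range(10):

After execution: val = 3
3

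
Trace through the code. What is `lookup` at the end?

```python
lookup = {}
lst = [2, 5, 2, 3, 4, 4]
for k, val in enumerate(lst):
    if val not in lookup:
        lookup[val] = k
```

Let's trace through this code step by step.

Initialize: lookup = {}
Initialize: lst = [2, 5, 2, 3, 4, 4]
Entering loop: for k, val in enumerate(lst):

After execution: lookup = {2: 0, 5: 1, 3: 3, 4: 4}
{2: 0, 5: 1, 3: 3, 4: 4}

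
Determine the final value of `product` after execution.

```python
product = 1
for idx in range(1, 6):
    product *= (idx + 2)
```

Let's trace through this code step by step.

Initialize: product = 1
Entering loop: for idx in range(1, 6):

After execution: product = 2520
2520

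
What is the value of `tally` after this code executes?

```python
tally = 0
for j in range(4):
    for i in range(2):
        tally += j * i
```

Let's trace through this code step by step.

Initialize: tally = 0
Entering loop: for j in range(4):

After execution: tally = 6
6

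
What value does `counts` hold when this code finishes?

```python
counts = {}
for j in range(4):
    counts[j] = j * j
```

Let's trace through this code step by step.

Initialize: counts = {}
Entering loop: for j in range(4):

After execution: counts = {0: 0, 1: 1, 2: 4, 3: 9}
{0: 0, 1: 1, 2: 4, 3: 9}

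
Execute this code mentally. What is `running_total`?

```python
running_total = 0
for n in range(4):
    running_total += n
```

Let's trace through this code step by step.

Initialize: running_total = 0
Entering loop: for n in range(4):

After execution: running_total = 6
6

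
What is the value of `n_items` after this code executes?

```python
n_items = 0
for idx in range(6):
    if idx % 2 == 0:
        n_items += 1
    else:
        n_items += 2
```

Let's trace through this code step by step.

Initialize: n_items = 0
Entering loop: for idx in range(6):

After execution: n_items = 9
9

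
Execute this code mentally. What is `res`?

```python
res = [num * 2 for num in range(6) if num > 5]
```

Let's trace through this code step by step.

Initialize: res = [num * 2 for num in range(6) if num > 5]

After execution: res = []
[]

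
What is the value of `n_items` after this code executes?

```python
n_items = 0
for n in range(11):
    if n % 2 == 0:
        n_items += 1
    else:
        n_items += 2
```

Let's trace through this code step by step.

Initialize: n_items = 0
Entering loop: for n in range(11):

After execution: n_items = 16
16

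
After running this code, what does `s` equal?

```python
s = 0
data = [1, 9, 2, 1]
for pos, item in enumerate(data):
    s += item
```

Let's trace through this code step by step.

Initialize: s = 0
Initialize: data = [1, 9, 2, 1]
Entering loop: for pos, item in enumerate(data):

After execution: s = 13
13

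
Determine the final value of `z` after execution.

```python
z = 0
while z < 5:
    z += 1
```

Let's trace through this code step by step.

Initialize: z = 0
Entering loop: while z < 5:

After execution: z = 5
5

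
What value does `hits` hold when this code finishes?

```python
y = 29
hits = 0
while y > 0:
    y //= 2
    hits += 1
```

Let's trace through this code step by step.

Initialize: y = 29
Initialize: hits = 0
Entering loop: while y > 0:

After execution: hits = 5
5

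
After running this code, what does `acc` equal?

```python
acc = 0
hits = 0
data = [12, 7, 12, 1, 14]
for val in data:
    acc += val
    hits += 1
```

Let's trace through this code step by step.

Initialize: acc = 0
Initialize: hits = 0
Initialize: data = [12, 7, 12, 1, 14]
Entering loop: for val in data:

After execution: acc = 46
46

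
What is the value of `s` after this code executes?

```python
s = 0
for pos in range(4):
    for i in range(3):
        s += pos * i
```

Let's trace through this code step by step.

Initialize: s = 0
Entering loop: for pos in range(4):

After execution: s = 18
18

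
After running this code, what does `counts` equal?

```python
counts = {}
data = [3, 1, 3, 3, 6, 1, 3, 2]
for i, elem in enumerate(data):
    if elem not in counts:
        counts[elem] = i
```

Let's trace through this code step by step.

Initialize: counts = {}
Initialize: data = [3, 1, 3, 3, 6, 1, 3, 2]
Entering loop: for i, elem in enumerate(data):

After execution: counts = {3: 0, 1: 1, 6: 4, 2: 7}
{3: 0, 1: 1, 6: 4, 2: 7}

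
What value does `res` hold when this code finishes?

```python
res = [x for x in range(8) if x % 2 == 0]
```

Let's trace through this code step by step.

Initialize: res = [x for x in range(8) if x % 2 == 0]

After execution: res = [0, 2, 4, 6]
[0, 2, 4, 6]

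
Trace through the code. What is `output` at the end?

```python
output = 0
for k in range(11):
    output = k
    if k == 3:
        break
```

Let's trace through this code step by step.

Initialize: output = 0
Entering loop: for k in range(11):

After execution: output = 3
3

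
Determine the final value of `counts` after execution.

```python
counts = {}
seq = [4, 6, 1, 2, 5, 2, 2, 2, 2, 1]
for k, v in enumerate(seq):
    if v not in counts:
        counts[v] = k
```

Let's trace through this code step by step.

Initialize: counts = {}
Initialize: seq = [4, 6, 1, 2, 5, 2, 2, 2, 2, 1]
Entering loop: for k, v in enumerate(seq):

After execution: counts = {4: 0, 6: 1, 1: 2, 2: 3, 5: 4}
{4: 0, 6: 1, 1: 2, 2: 3, 5: 4}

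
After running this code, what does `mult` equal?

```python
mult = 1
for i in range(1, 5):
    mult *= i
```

Let's trace through this code step by step.

Initialize: mult = 1
Entering loop: for i in range(1, 5):

After execution: mult = 24
24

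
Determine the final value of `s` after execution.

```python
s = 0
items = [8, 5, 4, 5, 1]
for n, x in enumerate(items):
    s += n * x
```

Let's trace through this code step by step.

Initialize: s = 0
Initialize: items = [8, 5, 4, 5, 1]
Entering loop: for n, x in enumerate(items):

After execution: s = 32
32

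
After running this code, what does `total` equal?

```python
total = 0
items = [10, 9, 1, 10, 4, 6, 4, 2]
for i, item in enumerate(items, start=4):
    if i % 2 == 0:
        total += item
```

Let's trace through this code step by step.

Initialize: total = 0
Initialize: items = [10, 9, 1, 10, 4, 6, 4, 2]
Entering loop: for i, item in enumerate(items, start=4):

After execution: total = 19
19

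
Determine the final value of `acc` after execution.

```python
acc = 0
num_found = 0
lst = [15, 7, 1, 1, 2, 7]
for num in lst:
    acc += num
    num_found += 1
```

Let's trace through this code step by step.

Initialize: acc = 0
Initialize: num_found = 0
Initialize: lst = [15, 7, 1, 1, 2, 7]
Entering loop: for num in lst:

After execution: acc = 33
33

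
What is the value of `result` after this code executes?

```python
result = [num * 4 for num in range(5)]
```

Let's trace through this code step by step.

Initialize: result = [num * 4 for num in range(5)]

After execution: result = [0, 4, 8, 12, 16]
[0, 4, 8, 12, 16]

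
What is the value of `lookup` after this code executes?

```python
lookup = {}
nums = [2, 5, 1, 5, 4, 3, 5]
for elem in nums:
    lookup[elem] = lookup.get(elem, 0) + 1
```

Let's trace through this code step by step.

Initialize: lookup = {}
Initialize: nums = [2, 5, 1, 5, 4, 3, 5]
Entering loop: for elem in nums:

After execution: lookup = {2: 1, 5: 3, 1: 1, 4: 1, 3: 1}
{2: 1, 5: 3, 1: 1, 4: 1, 3: 1}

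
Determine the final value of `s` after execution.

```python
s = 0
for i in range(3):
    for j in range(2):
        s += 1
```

Let's trace through this code step by step.

Initialize: s = 0
Entering loop: for i in range(3):

After execution: s = 6
6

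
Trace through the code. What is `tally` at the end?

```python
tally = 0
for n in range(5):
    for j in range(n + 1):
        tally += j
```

Let's trace through this code step by step.

Initialize: tally = 0
Entering loop: for n in range(5):

After execution: tally = 20
20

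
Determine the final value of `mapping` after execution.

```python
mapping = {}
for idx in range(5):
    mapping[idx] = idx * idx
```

Let's trace through this code step by step.

Initialize: mapping = {}
Entering loop: for idx in range(5):

After execution: mapping = {0: 0, 1: 1, 2: 4, 3: 9, 4: 16}
{0: 0, 1: 1, 2: 4, 3: 9, 4: 16}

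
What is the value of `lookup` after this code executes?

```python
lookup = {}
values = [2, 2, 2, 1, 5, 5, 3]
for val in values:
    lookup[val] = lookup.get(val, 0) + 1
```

Let's trace through this code step by step.

Initialize: lookup = {}
Initialize: values = [2, 2, 2, 1, 5, 5, 3]
Entering loop: for val in values:

After execution: lookup = {2: 3, 1: 1, 5: 2, 3: 1}
{2: 3, 1: 1, 5: 2, 3: 1}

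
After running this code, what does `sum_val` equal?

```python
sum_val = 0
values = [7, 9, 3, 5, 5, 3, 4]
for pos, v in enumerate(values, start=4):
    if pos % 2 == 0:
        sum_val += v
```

Let's trace through this code step by step.

Initialize: sum_val = 0
Initialize: values = [7, 9, 3, 5, 5, 3, 4]
Entering loop: for pos, v in enumerate(values, start=4):

After execution: sum_val = 19
19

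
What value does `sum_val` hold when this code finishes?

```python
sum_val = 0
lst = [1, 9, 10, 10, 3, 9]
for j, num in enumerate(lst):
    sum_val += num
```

Let's trace through this code step by step.

Initialize: sum_val = 0
Initialize: lst = [1, 9, 10, 10, 3, 9]
Entering loop: for j, num in enumerate(lst):

After execution: sum_val = 42
42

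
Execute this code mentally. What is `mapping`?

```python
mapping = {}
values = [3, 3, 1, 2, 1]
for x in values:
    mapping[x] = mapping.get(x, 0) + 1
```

Let's trace through this code step by step.

Initialize: mapping = {}
Initialize: values = [3, 3, 1, 2, 1]
Entering loop: for x in values:

After execution: mapping = {3: 2, 1: 2, 2: 1}
{3: 2, 1: 2, 2: 1}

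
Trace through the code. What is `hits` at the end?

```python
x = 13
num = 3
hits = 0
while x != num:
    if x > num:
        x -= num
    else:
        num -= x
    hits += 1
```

Let's trace through this code step by step.

Initialize: x = 13
Initialize: num = 3
Initialize: hits = 0
Entering loop: while x != num:

After execution: hits = 6
6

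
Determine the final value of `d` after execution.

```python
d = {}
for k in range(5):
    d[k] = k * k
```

Let's trace through this code step by step.

Initialize: d = {}
Entering loop: for k in range(5):

After execution: d = {0: 0, 1: 1, 2: 4, 3: 9, 4: 16}
{0: 0, 1: 1, 2: 4, 3: 9, 4: 16}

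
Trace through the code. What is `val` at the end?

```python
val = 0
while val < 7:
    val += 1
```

Let's trace through this code step by step.

Initialize: val = 0
Entering loop: while val < 7:

After execution: val = 7
7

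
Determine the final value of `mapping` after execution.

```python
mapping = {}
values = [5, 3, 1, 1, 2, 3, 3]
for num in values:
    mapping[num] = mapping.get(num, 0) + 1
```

Let's trace through this code step by step.

Initialize: mapping = {}
Initialize: values = [5, 3, 1, 1, 2, 3, 3]
Entering loop: for num in values:

After execution: mapping = {5: 1, 3: 3, 1: 2, 2: 1}
{5: 1, 3: 3, 1: 2, 2: 1}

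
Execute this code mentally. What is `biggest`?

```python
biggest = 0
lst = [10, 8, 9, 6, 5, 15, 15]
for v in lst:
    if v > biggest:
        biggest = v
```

Let's trace through this code step by step.

Initialize: biggest = 0
Initialize: lst = [10, 8, 9, 6, 5, 15, 15]
Entering loop: for v in lst:

After execution: biggest = 15
15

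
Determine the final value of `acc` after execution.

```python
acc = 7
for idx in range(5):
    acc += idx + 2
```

Let's trace through this code step by step.

Initialize: acc = 7
Entering loop: for idx in range(5):

After execution: acc = 27
27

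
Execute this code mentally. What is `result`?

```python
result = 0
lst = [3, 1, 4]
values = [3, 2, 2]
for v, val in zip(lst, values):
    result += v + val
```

Let's trace through this code step by step.

Initialize: result = 0
Initialize: lst = [3, 1, 4]
Initialize: values = [3, 2, 2]
Entering loop: for v, val in zip(lst, values):

After execution: result = 15
15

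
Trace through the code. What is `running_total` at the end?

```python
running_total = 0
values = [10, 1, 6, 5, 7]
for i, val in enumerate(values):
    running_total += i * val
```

Let's trace through this code step by step.

Initialize: running_total = 0
Initialize: values = [10, 1, 6, 5, 7]
Entering loop: for i, val in enumerate(values):

After execution: running_total = 56
56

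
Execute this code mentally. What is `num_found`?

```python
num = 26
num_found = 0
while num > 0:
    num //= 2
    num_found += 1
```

Let's trace through this code step by step.

Initialize: num = 26
Initialize: num_found = 0
Entering loop: while num > 0:

After execution: num_found = 5
5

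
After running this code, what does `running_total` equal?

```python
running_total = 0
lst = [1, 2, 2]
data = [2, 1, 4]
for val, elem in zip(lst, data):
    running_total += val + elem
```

Let's trace through this code step by step.

Initialize: running_total = 0
Initialize: lst = [1, 2, 2]
Initialize: data = [2, 1, 4]
Entering loop: for val, elem in zip(lst, data):

After execution: running_total = 12
12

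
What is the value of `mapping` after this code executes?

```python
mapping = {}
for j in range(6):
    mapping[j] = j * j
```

Let's trace through this code step by step.

Initialize: mapping = {}
Entering loop: for j in range(6):

After execution: mapping = {0: 0, 1: 1, 2: 4, 3: 9, 4: 16, 5: 25}
{0: 0, 1: 1, 2: 4, 3: 9, 4: 16, 5: 25}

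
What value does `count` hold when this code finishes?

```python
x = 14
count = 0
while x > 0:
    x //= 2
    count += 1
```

Let's trace through this code step by step.

Initialize: x = 14
Initialize: count = 0
Entering loop: while x > 0:

After execution: count = 4
4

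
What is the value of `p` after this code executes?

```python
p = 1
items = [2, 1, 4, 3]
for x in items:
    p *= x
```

Let's trace through this code step by step.

Initialize: p = 1
Initialize: items = [2, 1, 4, 3]
Entering loop: for x in items:

After execution: p = 24
24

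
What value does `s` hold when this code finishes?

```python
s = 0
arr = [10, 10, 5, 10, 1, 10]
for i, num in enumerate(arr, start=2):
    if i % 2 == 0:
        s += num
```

Let's trace through this code step by step.

Initialize: s = 0
Initialize: arr = [10, 10, 5, 10, 1, 10]
Entering loop: for i, num in enumerate(arr, start=2):

After execution: s = 16
16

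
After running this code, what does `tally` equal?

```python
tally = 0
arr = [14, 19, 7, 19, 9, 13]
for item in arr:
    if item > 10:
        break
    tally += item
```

Let's trace through this code step by step.

Initialize: tally = 0
Initialize: arr = [14, 19, 7, 19, 9, 13]
Entering loop: for item in arr:

After execution: tally = 0
0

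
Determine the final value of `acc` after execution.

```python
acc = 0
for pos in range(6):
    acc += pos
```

Let's trace through this code step by step.

Initialize: acc = 0
Entering loop: for pos in range(6):

After execution: acc = 15
15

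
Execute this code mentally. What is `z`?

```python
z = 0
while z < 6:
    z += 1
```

Let's trace through this code step by step.

Initialize: z = 0
Entering loop: while z < 6:

After execution: z = 6
6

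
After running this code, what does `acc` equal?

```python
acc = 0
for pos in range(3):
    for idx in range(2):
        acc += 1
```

Let's trace through this code step by step.

Initialize: acc = 0
Entering loop: for pos in range(3):

After execution: acc = 6
6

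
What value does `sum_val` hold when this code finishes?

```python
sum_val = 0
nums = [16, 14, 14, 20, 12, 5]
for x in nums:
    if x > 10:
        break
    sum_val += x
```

Let's trace through this code step by step.

Initialize: sum_val = 0
Initialize: nums = [16, 14, 14, 20, 12, 5]
Entering loop: for x in nums:

After execution: sum_val = 0
0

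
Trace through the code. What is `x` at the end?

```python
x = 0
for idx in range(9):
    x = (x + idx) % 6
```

Let's trace through this code step by step.

Initialize: x = 0
Entering loop: for idx in range(9):

After execution: x = 0
0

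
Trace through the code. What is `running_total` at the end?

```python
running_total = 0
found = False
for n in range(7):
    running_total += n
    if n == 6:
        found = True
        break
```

Let's trace through this code step by step.

Initialize: running_total = 0
Initialize: found = False
Entering loop: for n in range(7):

After execution: running_total = 21
21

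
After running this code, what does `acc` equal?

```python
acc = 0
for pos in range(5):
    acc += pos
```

Let's trace through this code step by step.

Initialize: acc = 0
Entering loop: for pos in range(5):

After execution: acc = 10
10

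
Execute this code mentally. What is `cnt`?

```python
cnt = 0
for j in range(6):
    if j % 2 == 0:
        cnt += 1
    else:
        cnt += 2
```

Let's trace through this code step by step.

Initialize: cnt = 0
Entering loop: for j in range(6):

After execution: cnt = 9
9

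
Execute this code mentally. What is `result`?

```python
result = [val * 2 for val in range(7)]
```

Let's trace through this code step by step.

Initialize: result = [val * 2 for val in range(7)]

After execution: result = [0, 2, 4, 6, 8, 10, 12]
[0, 2, 4, 6, 8, 10, 12]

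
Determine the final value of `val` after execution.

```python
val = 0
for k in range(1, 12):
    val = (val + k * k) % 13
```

Let's trace through this code step by step.

Initialize: val = 0
Entering loop: for k in range(1, 12):

After execution: val = 12
12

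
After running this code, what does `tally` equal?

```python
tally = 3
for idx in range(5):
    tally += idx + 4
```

Let's trace through this code step by step.

Initialize: tally = 3
Entering loop: for idx in range(5):

After execution: tally = 33
33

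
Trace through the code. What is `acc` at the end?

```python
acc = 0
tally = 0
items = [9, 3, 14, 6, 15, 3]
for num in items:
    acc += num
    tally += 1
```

Let's trace through this code step by step.

Initialize: acc = 0
Initialize: tally = 0
Initialize: items = [9, 3, 14, 6, 15, 3]
Entering loop: for num in items:

After execution: acc = 50
50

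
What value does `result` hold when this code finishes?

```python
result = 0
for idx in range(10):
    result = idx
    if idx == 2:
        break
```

Let's trace through this code step by step.

Initialize: result = 0
Entering loop: for idx in range(10):

After execution: result = 2
2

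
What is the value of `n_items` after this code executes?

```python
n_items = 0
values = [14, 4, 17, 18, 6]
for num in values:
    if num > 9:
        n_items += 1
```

Let's trace through this code step by step.

Initialize: n_items = 0
Initialize: values = [14, 4, 17, 18, 6]
Entering loop: for num in values:

After execution: n_items = 3
3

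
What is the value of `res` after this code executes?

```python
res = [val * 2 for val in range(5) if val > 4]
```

Let's trace through this code step by step.

Initialize: res = [val * 2 for val in range(5) if val > 4]

After execution: res = []
[]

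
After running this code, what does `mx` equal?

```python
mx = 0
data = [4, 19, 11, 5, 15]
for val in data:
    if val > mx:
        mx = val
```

Let's trace through this code step by step.

Initialize: mx = 0
Initialize: data = [4, 19, 11, 5, 15]
Entering loop: for val in data:

After execution: mx = 19
19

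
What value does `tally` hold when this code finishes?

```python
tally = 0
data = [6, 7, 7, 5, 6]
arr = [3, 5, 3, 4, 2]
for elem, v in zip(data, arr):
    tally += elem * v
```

Let's trace through this code step by step.

Initialize: tally = 0
Initialize: data = [6, 7, 7, 5, 6]
Initialize: arr = [3, 5, 3, 4, 2]
Entering loop: for elem, v in zip(data, arr):

After execution: tally = 106
106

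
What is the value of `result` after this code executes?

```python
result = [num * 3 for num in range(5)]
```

Let's trace through this code step by step.

Initialize: result = [num * 3 for num in range(5)]

After execution: result = [0, 3, 6, 9, 12]
[0, 3, 6, 9, 12]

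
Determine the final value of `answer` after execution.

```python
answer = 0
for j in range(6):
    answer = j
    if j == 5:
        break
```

Let's trace through this code step by step.

Initialize: answer = 0
Entering loop: for j in range(6):

After execution: answer = 5
5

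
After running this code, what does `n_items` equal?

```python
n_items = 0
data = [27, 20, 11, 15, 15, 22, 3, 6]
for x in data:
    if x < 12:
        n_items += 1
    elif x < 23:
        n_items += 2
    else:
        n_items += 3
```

Let's trace through this code step by step.

Initialize: n_items = 0
Initialize: data = [27, 20, 11, 15, 15, 22, 3, 6]
Entering loop: for x in data:

After execution: n_items = 14
14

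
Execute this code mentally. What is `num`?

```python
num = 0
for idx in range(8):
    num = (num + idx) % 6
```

Let's trace through this code step by step.

Initialize: num = 0
Entering loop: for idx in range(8):

After execution: num = 4
4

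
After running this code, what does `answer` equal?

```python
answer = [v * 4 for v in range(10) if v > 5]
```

Let's trace through this code step by step.

Initialize: answer = [v * 4 for v in range(10) if v > 5]

After execution: answer = [24, 28, 32, 36]
[24, 28, 32, 36]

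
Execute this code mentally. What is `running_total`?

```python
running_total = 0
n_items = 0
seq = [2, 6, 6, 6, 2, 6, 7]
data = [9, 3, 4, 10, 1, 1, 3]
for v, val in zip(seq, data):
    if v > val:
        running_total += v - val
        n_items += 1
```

Let's trace through this code step by step.

Initialize: running_total = 0
Initialize: n_items = 0
Initialize: seq = [2, 6, 6, 6, 2, 6, 7]
Initialize: data = [9, 3, 4, 10, 1, 1, 3]
Entering loop: for v, val in zip(seq, data):

After execution: running_total = 15
15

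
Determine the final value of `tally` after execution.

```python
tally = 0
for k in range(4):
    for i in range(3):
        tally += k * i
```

Let's trace through this code step by step.

Initialize: tally = 0
Entering loop: for k in range(4):

After execution: tally = 18
18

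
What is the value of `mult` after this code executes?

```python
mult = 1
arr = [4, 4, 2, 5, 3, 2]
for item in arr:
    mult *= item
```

Let's trace through this code step by step.

Initialize: mult = 1
Initialize: arr = [4, 4, 2, 5, 3, 2]
Entering loop: for item in arr:

After execution: mult = 960
960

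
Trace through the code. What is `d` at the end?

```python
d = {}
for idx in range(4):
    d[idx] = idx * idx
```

Let's trace through this code step by step.

Initialize: d = {}
Entering loop: for idx in range(4):

After execution: d = {0: 0, 1: 1, 2: 4, 3: 9}
{0: 0, 1: 1, 2: 4, 3: 9}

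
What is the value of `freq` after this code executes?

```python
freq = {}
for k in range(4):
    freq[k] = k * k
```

Let's trace through this code step by step.

Initialize: freq = {}
Entering loop: for k in range(4):

After execution: freq = {0: 0, 1: 1, 2: 4, 3: 9}
{0: 0, 1: 1, 2: 4, 3: 9}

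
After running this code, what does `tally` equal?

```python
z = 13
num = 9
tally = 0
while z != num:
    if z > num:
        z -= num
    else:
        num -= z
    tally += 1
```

Let's trace through this code step by step.

Initialize: z = 13
Initialize: num = 9
Initialize: tally = 0
Entering loop: while z != num:

After execution: tally = 6
6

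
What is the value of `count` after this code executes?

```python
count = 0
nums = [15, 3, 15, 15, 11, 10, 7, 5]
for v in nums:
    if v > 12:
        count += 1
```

Let's trace through this code step by step.

Initialize: count = 0
Initialize: nums = [15, 3, 15, 15, 11, 10, 7, 5]
Entering loop: for v in nums:

After execution: count = 3
3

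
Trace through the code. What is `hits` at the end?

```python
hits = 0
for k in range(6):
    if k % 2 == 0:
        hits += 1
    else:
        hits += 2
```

Let's trace through this code step by step.

Initialize: hits = 0
Entering loop: for k in range(6):

After execution: hits = 9
9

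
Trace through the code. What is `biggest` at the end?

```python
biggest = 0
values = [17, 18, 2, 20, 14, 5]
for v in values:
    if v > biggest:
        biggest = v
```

Let's trace through this code step by step.

Initialize: biggest = 0
Initialize: values = [17, 18, 2, 20, 14, 5]
Entering loop: for v in values:

After execution: biggest = 20
20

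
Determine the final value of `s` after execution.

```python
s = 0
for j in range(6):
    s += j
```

Let's trace through this code step by step.

Initialize: s = 0
Entering loop: for j in range(6):

After execution: s = 15
15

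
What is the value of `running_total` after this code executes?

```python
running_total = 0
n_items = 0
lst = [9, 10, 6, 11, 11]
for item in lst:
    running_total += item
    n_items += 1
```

Let's trace through this code step by step.

Initialize: running_total = 0
Initialize: n_items = 0
Initialize: lst = [9, 10, 6, 11, 11]
Entering loop: for item in lst:

After execution: running_total = 47
47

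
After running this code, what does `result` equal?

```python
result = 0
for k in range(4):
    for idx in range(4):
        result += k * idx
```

Let's trace through this code step by step.

Initialize: result = 0
Entering loop: for k in range(4):

After execution: result = 36
36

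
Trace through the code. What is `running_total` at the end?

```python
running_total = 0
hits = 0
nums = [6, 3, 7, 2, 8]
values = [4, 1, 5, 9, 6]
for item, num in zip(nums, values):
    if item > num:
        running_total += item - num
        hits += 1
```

Let's trace through this code step by step.

Initialize: running_total = 0
Initialize: hits = 0
Initialize: nums = [6, 3, 7, 2, 8]
Initialize: values = [4, 1, 5, 9, 6]
Entering loop: for item, num in zip(nums, values):

After execution: running_total = 8
8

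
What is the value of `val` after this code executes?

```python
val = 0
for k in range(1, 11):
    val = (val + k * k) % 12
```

Let's trace through this code step by step.

Initialize: val = 0
Entering loop: for k in range(1, 11):

After execution: val = 1
1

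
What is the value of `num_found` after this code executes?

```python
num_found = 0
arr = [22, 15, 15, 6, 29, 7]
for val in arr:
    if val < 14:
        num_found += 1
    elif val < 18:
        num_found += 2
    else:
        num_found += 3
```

Let's trace through this code step by step.

Initialize: num_found = 0
Initialize: arr = [22, 15, 15, 6, 29, 7]
Entering loop: for val in arr:

After execution: num_found = 12
12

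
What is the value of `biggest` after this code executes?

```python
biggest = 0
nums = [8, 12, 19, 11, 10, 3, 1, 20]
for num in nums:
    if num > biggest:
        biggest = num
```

Let's trace through this code step by step.

Initialize: biggest = 0
Initialize: nums = [8, 12, 19, 11, 10, 3, 1, 20]
Entering loop: for num in nums:

After execution: biggest = 20
20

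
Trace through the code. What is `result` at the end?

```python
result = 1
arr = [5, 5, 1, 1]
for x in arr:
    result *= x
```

Let's trace through this code step by step.

Initialize: result = 1
Initialize: arr = [5, 5, 1, 1]
Entering loop: for x in arr:

After execution: result = 25
25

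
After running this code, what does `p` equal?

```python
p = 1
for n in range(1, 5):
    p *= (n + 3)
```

Let's trace through this code step by step.

Initialize: p = 1
Entering loop: for n in range(1, 5):

After execution: p = 840
840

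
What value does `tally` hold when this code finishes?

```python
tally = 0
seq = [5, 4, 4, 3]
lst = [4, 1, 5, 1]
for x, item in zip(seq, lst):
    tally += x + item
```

Let's trace through this code step by step.

Initialize: tally = 0
Initialize: seq = [5, 4, 4, 3]
Initialize: lst = [4, 1, 5, 1]
Entering loop: for x, item in zip(seq, lst):

After execution: tally = 27
27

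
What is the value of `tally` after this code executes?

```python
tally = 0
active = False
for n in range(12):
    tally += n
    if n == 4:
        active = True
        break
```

Let's trace through this code step by step.

Initialize: tally = 0
Initialize: active = False
Entering loop: for n in range(12):

After execution: tally = 10
10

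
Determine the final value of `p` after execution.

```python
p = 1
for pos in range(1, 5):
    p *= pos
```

Let's trace through this code step by step.

Initialize: p = 1
Entering loop: for pos in range(1, 5):

After execution: p = 24
24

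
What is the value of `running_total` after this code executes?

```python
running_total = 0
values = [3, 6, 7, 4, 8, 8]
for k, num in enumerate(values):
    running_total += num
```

Let's trace through this code step by step.

Initialize: running_total = 0
Initialize: values = [3, 6, 7, 4, 8, 8]
Entering loop: for k, num in enumerate(values):

After execution: running_total = 36
36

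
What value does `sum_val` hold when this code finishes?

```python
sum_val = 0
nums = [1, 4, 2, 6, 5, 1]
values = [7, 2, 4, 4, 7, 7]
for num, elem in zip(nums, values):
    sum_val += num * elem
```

Let's trace through this code step by step.

Initialize: sum_val = 0
Initialize: nums = [1, 4, 2, 6, 5, 1]
Initialize: values = [7, 2, 4, 4, 7, 7]
Entering loop: for num, elem in zip(nums, values):

After execution: sum_val = 89
89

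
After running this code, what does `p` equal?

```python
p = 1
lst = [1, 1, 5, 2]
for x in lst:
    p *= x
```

Let's trace through this code step by step.

Initialize: p = 1
Initialize: lst = [1, 1, 5, 2]
Entering loop: for x in lst:

After execution: p = 10
10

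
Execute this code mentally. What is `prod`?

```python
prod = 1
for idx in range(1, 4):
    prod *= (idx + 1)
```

Let's trace through this code step by step.

Initialize: prod = 1
Entering loop: for idx in range(1, 4):

After execution: prod = 24
24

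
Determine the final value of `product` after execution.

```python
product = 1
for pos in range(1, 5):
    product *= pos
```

Let's trace through this code step by step.

Initialize: product = 1
Entering loop: for pos in range(1, 5):

After execution: product = 24
24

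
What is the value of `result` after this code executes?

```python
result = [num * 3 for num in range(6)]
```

Let's trace through this code step by step.

Initialize: result = [num * 3 for num in range(6)]

After execution: result = [0, 3, 6, 9, 12, 15]
[0, 3, 6, 9, 12, 15]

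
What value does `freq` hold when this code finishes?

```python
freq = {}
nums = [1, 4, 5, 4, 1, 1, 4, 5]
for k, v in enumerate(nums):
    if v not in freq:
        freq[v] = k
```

Let's trace through this code step by step.

Initialize: freq = {}
Initialize: nums = [1, 4, 5, 4, 1, 1, 4, 5]
Entering loop: for k, v in enumerate(nums):

After execution: freq = {1: 0, 4: 1, 5: 2}
{1: 0, 4: 1, 5: 2}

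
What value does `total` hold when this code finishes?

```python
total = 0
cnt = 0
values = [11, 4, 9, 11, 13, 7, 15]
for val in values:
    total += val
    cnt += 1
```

Let's trace through this code step by step.

Initialize: total = 0
Initialize: cnt = 0
Initialize: values = [11, 4, 9, 11, 13, 7, 15]
Entering loop: for val in values:

After execution: total = 70
70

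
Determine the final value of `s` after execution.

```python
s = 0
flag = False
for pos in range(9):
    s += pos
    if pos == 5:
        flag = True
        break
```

Let's trace through this code step by step.

Initialize: s = 0
Initialize: flag = False
Entering loop: for pos in range(9):

After execution: s = 15
15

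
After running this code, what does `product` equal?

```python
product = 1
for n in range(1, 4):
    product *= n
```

Let's trace through this code step by step.

Initialize: product = 1
Entering loop: for n in range(1, 4):

After execution: product = 6
6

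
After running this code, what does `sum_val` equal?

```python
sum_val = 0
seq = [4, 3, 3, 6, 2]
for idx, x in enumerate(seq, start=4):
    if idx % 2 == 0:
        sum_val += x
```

Let's trace through this code step by step.

Initialize: sum_val = 0
Initialize: seq = [4, 3, 3, 6, 2]
Entering loop: for idx, x in enumerate(seq, start=4):

After execution: sum_val = 9
9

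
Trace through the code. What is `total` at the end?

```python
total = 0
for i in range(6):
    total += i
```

Let's trace through this code step by step.

Initialize: total = 0
Entering loop: for i in range(6):

After execution: total = 15
15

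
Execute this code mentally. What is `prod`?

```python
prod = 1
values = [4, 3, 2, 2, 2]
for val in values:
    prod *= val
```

Let's trace through this code step by step.

Initialize: prod = 1
Initialize: values = [4, 3, 2, 2, 2]
Entering loop: for val in values:

After execution: prod = 96
96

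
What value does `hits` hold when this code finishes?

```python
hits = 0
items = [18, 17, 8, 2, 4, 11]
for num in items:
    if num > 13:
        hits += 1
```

Let's trace through this code step by step.

Initialize: hits = 0
Initialize: items = [18, 17, 8, 2, 4, 11]
Entering loop: for num in items:

After execution: hits = 2
2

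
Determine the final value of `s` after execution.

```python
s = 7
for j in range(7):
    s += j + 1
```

Let's trace through this code step by step.

Initialize: s = 7
Entering loop: for j in range(7):

After execution: s = 35
35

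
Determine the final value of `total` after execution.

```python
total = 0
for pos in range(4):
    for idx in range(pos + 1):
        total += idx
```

Let's trace through this code step by step.

Initialize: total = 0
Entering loop: for pos in range(4):

After execution: total = 10
10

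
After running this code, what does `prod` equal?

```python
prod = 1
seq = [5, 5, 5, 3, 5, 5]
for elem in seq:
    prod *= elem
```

Let's trace through this code step by step.

Initialize: prod = 1
Initialize: seq = [5, 5, 5, 3, 5, 5]
Entering loop: for elem in seq:

After execution: prod = 9375
9375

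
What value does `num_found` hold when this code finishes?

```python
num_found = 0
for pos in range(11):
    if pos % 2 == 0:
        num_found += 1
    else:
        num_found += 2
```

Let's trace through this code step by step.

Initialize: num_found = 0
Entering loop: for pos in range(11):

After execution: num_found = 16
16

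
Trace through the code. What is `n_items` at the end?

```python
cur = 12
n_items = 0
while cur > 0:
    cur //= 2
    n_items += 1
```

Let's trace through this code step by step.

Initialize: cur = 12
Initialize: n_items = 0
Entering loop: while cur > 0:

After execution: n_items = 4
4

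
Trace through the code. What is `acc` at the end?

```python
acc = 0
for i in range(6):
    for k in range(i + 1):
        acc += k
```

Let's trace through this code step by step.

Initialize: acc = 0
Entering loop: for i in range(6):

After execution: acc = 35
35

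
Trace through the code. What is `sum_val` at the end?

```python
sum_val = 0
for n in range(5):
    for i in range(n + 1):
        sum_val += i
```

Let's trace through this code step by step.

Initialize: sum_val = 0
Entering loop: for n in range(5):

After execution: sum_val = 20
20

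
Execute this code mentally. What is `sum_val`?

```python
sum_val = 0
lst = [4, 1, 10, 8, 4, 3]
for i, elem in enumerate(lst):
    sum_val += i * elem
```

Let's trace through this code step by step.

Initialize: sum_val = 0
Initialize: lst = [4, 1, 10, 8, 4, 3]
Entering loop: for i, elem in enumerate(lst):

After execution: sum_val = 76
76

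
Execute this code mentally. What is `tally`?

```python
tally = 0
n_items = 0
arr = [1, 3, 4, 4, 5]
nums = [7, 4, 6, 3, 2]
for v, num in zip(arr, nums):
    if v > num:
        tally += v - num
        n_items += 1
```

Let's trace through this code step by step.

Initialize: tally = 0
Initialize: n_items = 0
Initialize: arr = [1, 3, 4, 4, 5]
Initialize: nums = [7, 4, 6, 3, 2]
Entering loop: for v, num in zip(arr, nums):

After execution: tally = 4
4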